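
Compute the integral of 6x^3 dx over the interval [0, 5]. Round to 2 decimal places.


Find the antiderivative of 6x^3:
F(x) = 6/4 * x^4
Apply the Fundamental Theorem of Calculus:
F(5) - F(0)
= 6/4 * 5^4 - 6/4 * 0^4
= 6/4 * (625 - 0)
= 6/4 * 625
= 1875/2 = 937.50

937.50


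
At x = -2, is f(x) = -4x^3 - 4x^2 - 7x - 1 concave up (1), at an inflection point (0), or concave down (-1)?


Concavity is determined by the sign of f''(x).
f(x) = -4x^3 - 4x^2 - 7x - 1
f'(x) = -12x^2 - 8x - 7
f''(x) = -24x - 8
f''(-2) = -24 * (-2) - 8
= 48 - 8
= 40
Since f''(-2) > 0, the function is concave up (1)

1


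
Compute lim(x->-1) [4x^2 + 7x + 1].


Since polynomials are continuous, we use direct substitution.
lim(x->-1) of 4x^2 + 7x + 1
= 4 * (-1)^2 + 7 * (-1) + 1
= 4 - 7 + 1
= -2

-2


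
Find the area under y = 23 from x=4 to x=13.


The area under a constant function y = 23 is a rectangle.
Width = 13 - 4 = 9
Height = 23
Area = width * height
= 9 * 23
= 207

207


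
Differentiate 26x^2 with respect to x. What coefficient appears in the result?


We apply the power rule: d/dx [ax^n] = a*n * x^(n-1)
d/dx [26x^2]
= 26 * 2 * x^(2-1)
= 52x
The coefficient is 52

52


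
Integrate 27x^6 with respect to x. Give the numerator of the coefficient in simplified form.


Apply the power rule for integration:
integral of ax^n dx = a/(n+1) * x^(n+1) + C
integral of 27x^6 dx
= 27/7 * x^7 + C
The coefficient in lowest terms is 27/7, and its numerator is 27

27


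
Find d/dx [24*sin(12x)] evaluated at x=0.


Apply the chain rule to differentiate 24*sin(12x):
d/dx [24*sin(12x)]
= 24 * cos(12x) * d/dx(12x)
= 24 * 12 * cos(12x)
= 288 * cos(12x)
Evaluate at x = 0:
= 288 * cos(0)
= 288 * 1
= 288

288


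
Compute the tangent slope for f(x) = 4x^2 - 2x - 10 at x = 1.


The slope of the tangent line equals f'(x) at the point.
f(x) = 4x^2 - 2x - 10
f'(x) = 8x - 2
At x = 1:
f'(1) = 8 * 1 - 2
= 8 - 2
= 6

6


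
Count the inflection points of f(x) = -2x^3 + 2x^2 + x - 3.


Inflection points occur where f''(x) = 0 and concavity changes.
f(x) = -2x^3 + 2x^2 + x - 3
f'(x) = -6x^2 + 4x + 1
f''(x) = -12x + 4
Set f''(x) = 0:
-12x + 4 = 0
x = -4 / (-12) = 1/3
Since f''(x) is linear (degree 1), it changes sign at this point.
Therefore there is exactly 1 inflection point.

1


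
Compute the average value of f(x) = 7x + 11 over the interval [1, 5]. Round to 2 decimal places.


Average value = 1/(b-a) * integral from a to b of f(x) dx
First compute the integral of 7x + 11:
F(x) = (7/2)x^2 + 11x
F(5) = 7/2 * 25 + 11 * 5 = 285/2
F(1) = 7/2 * 1 + 11 * 1 = 29/2
Integral = 285/2 - 29/2 = 128
Average = 128 / (5 - 1) = 128 / 4
= 32 = 32.00

32.00


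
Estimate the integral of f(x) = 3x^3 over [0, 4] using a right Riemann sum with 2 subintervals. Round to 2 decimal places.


Right Riemann sum uses right endpoints of each subinterval.
Interval: [0, 4], n = 2
dx = (4 - 0) / 2 = 2
Right endpoints: [2, 4]
f values: [24, 192]
Sum = dx * (sum of f values)
= 2 * 216
= 432 = 432.00

432.00


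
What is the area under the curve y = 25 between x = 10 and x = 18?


The area under a constant function y = 25 is a rectangle.
Width = 18 - 10 = 8
Height = 25
Area = width * height
= 8 * 25
= 200

200


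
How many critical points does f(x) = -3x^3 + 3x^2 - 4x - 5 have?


Find where f'(x) = 0:
f(x) = -3x^3 + 3x^2 - 4x - 5
f'(x) = -9x^2 + 6x - 4
This is a quadratic in x. Use the discriminant to count real roots.
Discriminant = (6)^2 - 4 * (-9) * (-4)
= 36 - 144
= -108
Since discriminant < 0, f'(x) = 0 has no real solutions.
Number of critical points: 0

0


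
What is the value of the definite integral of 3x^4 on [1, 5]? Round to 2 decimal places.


Find the antiderivative of 3x^4:
F(x) = 3/5 * x^5
Apply the Fundamental Theorem of Calculus:
F(5) - F(1)
= 3/5 * 5^5 - 3/5 * 1^5
= 3/5 * (3125 - 1)
= 3/5 * 3124
= 9372/5 = 1874.40

1874.40


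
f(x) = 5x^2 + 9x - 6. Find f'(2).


Differentiate term by term using power and sum rules:
f(x) = 5x^2 + 9x - 6
f'(x) = 10x + 9
Substitute x = 2:
f'(2) = 10 * 2 + 9
= 20 + 9
= 29

29


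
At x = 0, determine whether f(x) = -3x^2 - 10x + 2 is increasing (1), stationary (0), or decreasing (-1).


Compute f'(x) to determine behavior:
f'(x) = -6x - 10
f'(0) = -6 * 0 - 10
= 0 - 10
= -10
Since f'(0) < 0, the function is decreasing (-1)

-1


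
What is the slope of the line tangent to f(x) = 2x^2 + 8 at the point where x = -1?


The slope of the tangent line equals f'(x) at the point.
f(x) = 2x^2 + 8
f'(x) = 4x
At x = -1:
f'(-1) = 4 * (-1) + 0
= -4 + 0
= -4

-4


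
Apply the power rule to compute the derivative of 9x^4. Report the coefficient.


We apply the power rule: d/dx [ax^n] = a*n * x^(n-1)
d/dx [9x^4]
= 9 * 4 * x^(4-1)
= 36x^3
The coefficient is 36

36


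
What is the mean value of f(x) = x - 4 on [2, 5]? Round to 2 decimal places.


Average value = 1/(b-a) * integral from a to b of f(x) dx
First compute the integral of x - 4:
F(x) = (1/2)x^2 - 4x
F(5) = 1/2 * 25 - 4 * 5 = -15/2
F(2) = 1/2 * 4 - 4 * 2 = -6
Integral = -15/2 - (-6) = -3/2
Average = (-3/2) / (5 - 2) = (-3/2) / 3
= -1/2 = -0.50

-0.50


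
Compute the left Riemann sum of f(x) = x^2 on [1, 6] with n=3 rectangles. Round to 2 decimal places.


Left Riemann sum uses left endpoints of each subinterval.
Interval: [1, 6], n = 3
dx = (6 - 1) / 3 = 5/3
Left endpoints: [1, 8/3, 13/3]
f values: [1, 64/9, 169/9]
Sum = dx * (sum of f values)
= 5/3 * 242/9
= 1210/27 ≈ 44.81

44.81


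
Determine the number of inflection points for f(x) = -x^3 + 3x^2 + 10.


Inflection points occur where f''(x) = 0 and concavity changes.
f(x) = -x^3 + 3x^2 + 10
f'(x) = -3x^2 + 6x
f''(x) = -6x + 6
Set f''(x) = 0:
-6x + 6 = 0
x = -6 / (-6) = 1
Since f''(x) is linear (degree 1), it changes sign at this point.
Therefore there is exactly 1 inflection point.

1


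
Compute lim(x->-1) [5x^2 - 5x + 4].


Since polynomials are continuous, we use direct substitution.
lim(x->-1) of 5x^2 - 5x + 4
= 5 * (-1)^2 - 5 * (-1) + 4
= 5 + 5 + 4
= 14

14


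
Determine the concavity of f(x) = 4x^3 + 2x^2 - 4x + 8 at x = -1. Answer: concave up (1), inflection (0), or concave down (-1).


Concavity is determined by the sign of f''(x).
f(x) = 4x^3 + 2x^2 - 4x + 8
f'(x) = 12x^2 + 4x - 4
f''(x) = 24x + 4
f''(-1) = 24 * (-1) + 4
= -24 + 4
= -20
Since f''(-1) < 0, the function is concave down (-1)

-1


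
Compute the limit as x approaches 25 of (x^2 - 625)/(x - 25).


Direct substitution gives 0/0, so we factor the numerator.
Factor: (x^2 - 625) = (x - 25)(x + 25)
Cancel the common factor (x - 25):
(x^2 - 625)/(x - 25) = (x + 25)
Now substitute x = 25:
= (25 + 25) = 50

50


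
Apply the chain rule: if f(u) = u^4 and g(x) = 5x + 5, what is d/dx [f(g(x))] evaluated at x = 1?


Using the chain rule: (f(g(x)))' = f'(g(x)) * g'(x)
First, find g(1):
g(1) = 5 * 1 + 5 = 10
Next, f'(u) = 4u^3
And g'(x) = 5
So f'(g(1)) * g'(1)
= 4 * 10^3 * 5
= 4 * 1000 * 5
= 20000

20000


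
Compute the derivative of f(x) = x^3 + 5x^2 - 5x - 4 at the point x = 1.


Differentiate f(x) = x^3 + 5x^2 - 5x - 4 term by term:
f'(x) = 3x^2 + 10x - 5
Substitute x = 1:
f'(1) = 3 * 1^2 + 10 * 1 - 5
= 3 + 10 - 5
= 8

8


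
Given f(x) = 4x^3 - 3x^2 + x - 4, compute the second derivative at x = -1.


First derivative:
f'(x) = 12x^2 - 6x + 1
Second derivative:
f''(x) = 24x - 6
Substitute x = -1:
f''(-1) = 24 * (-1) - 6
= -24 - 6
= -30

-30


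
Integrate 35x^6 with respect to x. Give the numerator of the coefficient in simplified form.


Apply the power rule for integration:
integral of ax^n dx = a/(n+1) * x^(n+1) + C
integral of 35x^6 dx
= 35/7 * x^7 + C
= 5 * x^7 + C
The coefficient in lowest terms is 5 = 5/1, so its numerator is 5

5


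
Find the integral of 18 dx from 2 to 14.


The integral of a constant k over [a, b] equals k * (b - a).
integral from 2 to 14 of 18 dx
= 18 * (14 - 2)
= 18 * 12
= 216

216


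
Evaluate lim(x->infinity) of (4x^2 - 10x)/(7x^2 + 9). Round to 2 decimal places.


For limits at infinity with equal-degree polynomials,
we compare leading coefficients.
Numerator leading term: 4x^2
Denominator leading term: 7x^2
Divide both by x^2:
lim = (4 - 10/x) / (7 + 9/x^2)
As x -> infinity, the 1/x and 1/x^2 terms vanish:
= 4/7 ≈ 0.57

0.57


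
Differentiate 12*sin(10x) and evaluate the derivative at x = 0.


Apply the chain rule to differentiate 12*sin(10x):
d/dx [12*sin(10x)]
= 12 * cos(10x) * d/dx(10x)
= 12 * 10 * cos(10x)
= 120 * cos(10x)
Evaluate at x = 0:
= 120 * cos(0)
= 120 * 1
= 120

120


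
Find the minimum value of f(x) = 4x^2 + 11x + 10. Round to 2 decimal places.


For a quadratic f(x) = ax^2 + bx + c with a > 0, the minimum is at the vertex.
Vertex x-coordinate: x = -b/(2a)
x = -(11) / (2 * 4)
x = -11/8
Substitute back to find the minimum value:
f(-11/8) = 4 * (-11/8)^2 + 11 * (-11/8) + 10
= 121/16 - 121/8 + 10
= 39/16 ≈ 2.44

2.44


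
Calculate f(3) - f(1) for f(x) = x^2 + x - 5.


Net change = f(b) - f(a)
f(x) = x^2 + x - 5
Compute f(3):
f(3) = 1 * 3^2 + 1 * 3 - 5
= 9 + 3 - 5
= 7
Compute f(1):
f(1) = 1 * 1^2 + 1 * 1 - 5
= 1 + 1 - 5
= -3
Net change = 7 - (-3) = 10

10


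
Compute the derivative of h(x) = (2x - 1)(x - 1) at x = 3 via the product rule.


Let u(x) = 2x - 1 and v(x) = x - 1
u'(x) = 2
v'(x) = 1
Product rule: h'(x) = u'(x)*v(x) + u(x)*v'(x)
= 2 * (x - 1) + (2x - 1) * 1
At x = 3:
u(3) = 2 * 3 - 1 = 5
v(3) = 1 * 3 - 1 = 2
h'(3) = 2 * 2 + 5 * 1
= 4 + 5
= 9

9


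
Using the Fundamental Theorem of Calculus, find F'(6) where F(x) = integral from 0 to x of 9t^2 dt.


By the Fundamental Theorem of Calculus (Part 1):
If F(x) = integral from 0 to x of f(t) dt, then F'(x) = f(x)
Here f(t) = 9t^2
So F'(x) = 9x^2
Evaluate at x = 6:
F'(6) = 9 * 6^2
= 9 * 36
= 324

324


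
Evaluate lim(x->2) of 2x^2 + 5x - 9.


Since polynomials are continuous, we use direct substitution.
lim(x->2) of 2x^2 + 5x - 9
= 2 * 2^2 + 5 * 2 - 9
= 8 + 10 - 9
= 9

9


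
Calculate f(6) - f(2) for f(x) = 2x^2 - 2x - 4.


Net change = f(b) - f(a)
f(x) = 2x^2 - 2x - 4
Compute f(6):
f(6) = 2 * 6^2 - 2 * 6 - 4
= 72 - 12 - 4
= 56
Compute f(2):
f(2) = 2 * 2^2 - 2 * 2 - 4
= 8 - 4 - 4
= 0
Net change = 56 - 0 = 56

56


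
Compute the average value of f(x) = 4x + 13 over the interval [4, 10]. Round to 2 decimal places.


Average value = 1/(b-a) * integral from a to b of f(x) dx
First compute the integral of 4x + 13:
F(x) = 2x^2 + 13x
F(10) = 2 * 100 + 13 * 10 = 330
F(4) = 2 * 16 + 13 * 4 = 84
Integral = 330 - 84 = 246
Average = 246 / (10 - 4) = 246 / 6
= 41 = 41.00

41.00


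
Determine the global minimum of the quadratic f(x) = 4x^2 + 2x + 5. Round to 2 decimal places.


For a quadratic f(x) = ax^2 + bx + c with a > 0, the minimum is at the vertex.
Vertex x-coordinate: x = -b/(2a)
x = -(2) / (2 * 4)
x = -2/8 = -1/4
Substitute back to find the minimum value:
f(-1/4) = 4 * (-1/4)^2 + 2 * (-1/4) + 5
= 1/4 - 1/2 + 5
= 19/4 = 4.75

4.75


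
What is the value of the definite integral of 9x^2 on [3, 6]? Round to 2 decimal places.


Find the antiderivative of 9x^2:
F(x) = 9/3 * x^3
Apply the Fundamental Theorem of Calculus:
F(6) - F(3)
= 9/3 * 6^3 - 9/3 * 3^3
= 9/3 * (216 - 27)
= 9/3 * 189
= 567 = 567.00

567.00


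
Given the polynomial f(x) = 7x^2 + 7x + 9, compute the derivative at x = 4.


Differentiate term by term using power and sum rules:
f(x) = 7x^2 + 7x + 9
f'(x) = 14x + 7
Substitute x = 4:
f'(4) = 14 * 4 + 7
= 56 + 7
= 63

63


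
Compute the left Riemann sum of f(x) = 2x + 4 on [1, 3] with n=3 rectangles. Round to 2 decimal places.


Left Riemann sum uses left endpoints of each subinterval.
Interval: [1, 3], n = 3
dx = (3 - 1) / 3 = 2/3
Left endpoints: [1, 5/3, 7/3]
f values: [6, 22/3, 26/3]
Sum = dx * (sum of f values)
= 2/3 * 22
= 44/3 ≈ 14.67

14.67


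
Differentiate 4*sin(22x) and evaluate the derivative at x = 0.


Apply the chain rule to differentiate 4*sin(22x):
d/dx [4*sin(22x)]
= 4 * cos(22x) * d/dx(22x)
= 4 * 22 * cos(22x)
= 88 * cos(22x)
Evaluate at x = 0:
= 88 * cos(0)
= 88 * 1
= 88

88


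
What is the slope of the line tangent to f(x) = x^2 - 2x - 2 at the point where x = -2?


The slope of the tangent line equals f'(x) at the point.
f(x) = x^2 - 2x - 2
f'(x) = 2x - 2
At x = -2:
f'(-2) = 2 * (-2) - 2
= -4 - 2
= -6

-6


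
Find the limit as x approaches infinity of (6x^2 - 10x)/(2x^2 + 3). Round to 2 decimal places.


For limits at infinity with equal-degree polynomials,
we compare leading coefficients.
Numerator leading term: 6x^2
Denominator leading term: 2x^2
Divide both by x^2:
lim = (6 - 10/x) / (2 + 3/x^2)
As x -> infinity, the 1/x and 1/x^2 terms vanish:
= 6/2 = 3 = 3.00

3.00


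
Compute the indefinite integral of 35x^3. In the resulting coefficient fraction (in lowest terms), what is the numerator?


Apply the power rule for integration:
integral of ax^n dx = a/(n+1) * x^(n+1) + C
integral of 35x^3 dx
= 35/4 * x^4 + C
The coefficient in lowest terms is 35/4, and its numerator is 35

35


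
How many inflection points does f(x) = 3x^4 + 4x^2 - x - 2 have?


Inflection points occur where f''(x) = 0 and concavity changes.
f(x) = 3x^4 + 4x^2 - x - 2
f'(x) = 12x^3 + 8x - 1
f''(x) = 36x^2 + 8
This is a quadratic in x. Use the discriminant to count real roots.
Discriminant = (0)^2 - 4 * 36 * 8
= 0 - 1152
= -1152
Since discriminant < 0, f''(x) = 0 has no real solutions.
Number of inflection points: 0

0


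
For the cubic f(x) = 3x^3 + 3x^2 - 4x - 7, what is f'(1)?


Differentiate f(x) = 3x^3 + 3x^2 - 4x - 7 term by term:
f'(x) = 9x^2 + 6x - 4
Substitute x = 1:
f'(1) = 9 * 1^2 + 6 * 1 - 4
= 9 + 6 - 4
= 11

11


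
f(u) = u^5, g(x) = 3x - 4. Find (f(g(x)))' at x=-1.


Using the chain rule: (f(g(x)))' = f'(g(x)) * g'(x)
First, find g(-1):
g(-1) = 3 * (-1) - 4 = -7
Next, f'(u) = 5u^4
And g'(x) = 3
So f'(g(-1)) * g'(-1)
= 5 * (-7)^4 * 3
= 5 * 2401 * 3
= 36015

36015


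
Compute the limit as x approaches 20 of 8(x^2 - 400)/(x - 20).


Direct substitution gives 0/0, so we factor the numerator.
Factor: 8(x^2 - 400) = 8 * (x - 20)(x + 20)
Cancel the common factor (x - 20):
8(x^2 - 400)/(x - 20) = 8 * (x + 20)
Now substitute x = 20:
= 8 * (20 + 20) = 320

320


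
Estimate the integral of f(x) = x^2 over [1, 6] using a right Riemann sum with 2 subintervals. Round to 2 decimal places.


Right Riemann sum uses right endpoints of each subinterval.
Interval: [1, 6], n = 2
dx = (6 - 1) / 2 = 5/2
Right endpoints: [7/2, 6]
f values: [49/4, 36]
Sum = dx * (sum of f values)
= 5/2 * 193/4
= 965/8 ≈ 120.63

120.63


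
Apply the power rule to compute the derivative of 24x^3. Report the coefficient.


We apply the power rule: d/dx [ax^n] = a*n * x^(n-1)
d/dx [24x^3]
= 24 * 3 * x^(3-1)
= 72x^2
The coefficient is 72

72


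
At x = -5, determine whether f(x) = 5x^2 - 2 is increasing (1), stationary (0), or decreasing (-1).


Compute f'(x) to determine behavior:
f'(x) = 10x
f'(-5) = 10 * (-5) + 0
= -50 + 0
= -50
Since f'(-5) < 0, the function is decreasing (-1)

-1


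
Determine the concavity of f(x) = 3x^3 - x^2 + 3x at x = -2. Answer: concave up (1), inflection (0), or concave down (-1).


Concavity is determined by the sign of f''(x).
f(x) = 3x^3 - x^2 + 3x
f'(x) = 9x^2 - 2x + 3
f''(x) = 18x - 2
f''(-2) = 18 * (-2) - 2
= -36 - 2
= -38
Since f''(-2) < 0, the function is concave down (-1)

-1


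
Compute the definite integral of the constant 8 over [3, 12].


The integral of a constant k over [a, b] equals k * (b - a).
integral from 3 to 12 of 8 dx
= 8 * (12 - 3)
= 8 * 9
= 72

72


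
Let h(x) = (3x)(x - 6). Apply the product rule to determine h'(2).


Let u(x) = 3x and v(x) = x - 6
u'(x) = 3
v'(x) = 1
Product rule: h'(x) = u'(x)*v(x) + u(x)*v'(x)
= 3 * (x - 6) + (3x) * 1
At x = 2:
u(2) = 3 * 2 + 0 = 6
v(2) = 1 * 2 - 6 = -4
h'(2) = 3 * (-4) + 6 * 1
= -12 + 6
= -6

-6


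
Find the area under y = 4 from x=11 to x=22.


The area under a constant function y = 4 is a rectangle.
Width = 22 - 11 = 11
Height = 4
Area = width * height
= 11 * 4
= 44

44


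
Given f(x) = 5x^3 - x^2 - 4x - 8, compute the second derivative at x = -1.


First derivative:
f'(x) = 15x^2 - 2x - 4
Second derivative:
f''(x) = 30x - 2
Substitute x = -1:
f''(-1) = 30 * (-1) - 2
= -30 - 2
= -32

-32


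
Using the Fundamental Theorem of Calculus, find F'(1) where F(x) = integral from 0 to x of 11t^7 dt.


By the Fundamental Theorem of Calculus (Part 1):
If F(x) = integral from 0 to x of f(t) dt, then F'(x) = f(x)
Here f(t) = 11t^7
So F'(x) = 11x^7
Evaluate at x = 1:
F'(1) = 11 * 1^7
= 11 * 1
= 11

11


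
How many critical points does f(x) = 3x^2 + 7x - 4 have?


Find where f'(x) = 0:
f'(x) = 6x + 7
Set f'(x) = 0:
6x + 7 = 0
x = -7 / 6 = -7/6
This is a linear equation in x, so there is exactly one solution.
Number of critical points: 1

1


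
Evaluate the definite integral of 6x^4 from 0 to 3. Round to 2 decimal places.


Find the antiderivative of 6x^4:
F(x) = 6/5 * x^5
Apply the Fundamental Theorem of Calculus:
F(3) - F(0)
= 6/5 * 3^5 - 6/5 * 0^5
= 6/5 * (243 - 0)
= 6/5 * 243
= 1458/5 = 291.60

291.60


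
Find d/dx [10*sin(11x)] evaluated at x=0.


Apply the chain rule to differentiate 10*sin(11x):
d/dx [10*sin(11x)]
= 10 * cos(11x) * d/dx(11x)
= 10 * 11 * cos(11x)
= 110 * cos(11x)
Evaluate at x = 0:
= 110 * cos(0)
= 110 * 1
= 110

110


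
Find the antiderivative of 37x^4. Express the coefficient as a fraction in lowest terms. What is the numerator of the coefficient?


Apply the power rule for integration:
integral of ax^n dx = a/(n+1) * x^(n+1) + C
integral of 37x^4 dx
= 37/5 * x^5 + C
The coefficient in lowest terms is 37/5, and its numerator is 37

37


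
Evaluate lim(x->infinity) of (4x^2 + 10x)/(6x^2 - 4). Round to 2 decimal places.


For limits at infinity with equal-degree polynomials,
we compare leading coefficients.
Numerator leading term: 4x^2
Denominator leading term: 6x^2
Divide both by x^2:
lim = (4 + 10/x) / (6 - 4/x^2)
As x -> infinity, the 1/x and 1/x^2 terms vanish:
= 4/6 = 2/3 ≈ 0.67

0.67


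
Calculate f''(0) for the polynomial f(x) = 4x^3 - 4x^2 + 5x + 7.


First derivative:
f'(x) = 12x^2 - 8x + 5
Second derivative:
f''(x) = 24x - 8
Substitute x = 0:
f''(0) = 24 * 0 - 8
= 0 - 8
= -8

-8


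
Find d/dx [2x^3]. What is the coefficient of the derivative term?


We apply the power rule: d/dx [ax^n] = a*n * x^(n-1)
d/dx [2x^3]
= 2 * 3 * x^(3-1)
= 6x^2
The coefficient is 6

6


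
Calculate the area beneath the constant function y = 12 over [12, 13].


The area under a constant function y = 12 is a rectangle.
Width = 13 - 12 = 1
Height = 12
Area = width * height
= 1 * 12
= 12

12


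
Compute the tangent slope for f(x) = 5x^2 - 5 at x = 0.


The slope of the tangent line equals f'(x) at the point.
f(x) = 5x^2 - 5
f'(x) = 10x
At x = 0:
f'(0) = 10 * 0 + 0
= 0 + 0
= 0

0


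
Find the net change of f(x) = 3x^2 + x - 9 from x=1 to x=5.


Net change = f(b) - f(a)
f(x) = 3x^2 + x - 9
Compute f(5):
f(5) = 3 * 5^2 + 1 * 5 - 9
= 75 + 5 - 9
= 71
Compute f(1):
f(1) = 3 * 1^2 + 1 * 1 - 9
= 3 + 1 - 9
= -5
Net change = 71 - (-5) = 76

76


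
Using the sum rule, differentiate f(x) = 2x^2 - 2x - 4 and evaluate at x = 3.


Differentiate term by term using power and sum rules:
f(x) = 2x^2 - 2x - 4
f'(x) = 4x - 2
Substitute x = 3:
f'(3) = 4 * 3 - 2
= 12 - 2
= 10

10


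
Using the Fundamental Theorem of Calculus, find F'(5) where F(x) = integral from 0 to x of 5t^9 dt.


By the Fundamental Theorem of Calculus (Part 1):
If F(x) = integral from 0 to x of f(t) dt, then F'(x) = f(x)
Here f(t) = 5t^9
So F'(x) = 5x^9
Evaluate at x = 5:
F'(5) = 5 * 5^9
= 5 * 1953125
= 9765625

9765625


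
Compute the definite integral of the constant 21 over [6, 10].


The integral of a constant k over [a, b] equals k * (b - a).
integral from 6 to 10 of 21 dx
= 21 * (10 - 6)
= 21 * 4
= 84

84


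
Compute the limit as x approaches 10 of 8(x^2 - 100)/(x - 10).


Direct substitution gives 0/0, so we factor the numerator.
Factor: 8(x^2 - 100) = 8 * (x - 10)(x + 10)
Cancel the common factor (x - 10):
8(x^2 - 100)/(x - 10) = 8 * (x + 10)
Now substitute x = 10:
= 8 * (10 + 10) = 160

160


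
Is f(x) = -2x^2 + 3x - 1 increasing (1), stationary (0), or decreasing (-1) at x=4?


Compute f'(x) to determine behavior:
f'(x) = -4x + 3
f'(4) = -4 * 4 + 3
= -16 + 3
= -13
Since f'(4) < 0, the function is decreasing (-1)

-1


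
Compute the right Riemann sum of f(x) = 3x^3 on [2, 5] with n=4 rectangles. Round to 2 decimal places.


Right Riemann sum uses right endpoints of each subinterval.
Interval: [2, 5], n = 4
dx = (5 - 2) / 4 = 3/4
Right endpoints: [11/4, 7/2, 17/4, 5]
f values: [3993/64, 1029/8, 14739/64, 375]
Sum = dx * (sum of f values)
= 3/4 * 12741/16
= 38223/64 ≈ 597.23

597.23


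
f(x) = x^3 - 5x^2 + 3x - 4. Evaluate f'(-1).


Differentiate f(x) = x^3 - 5x^2 + 3x - 4 term by term:
f'(x) = 3x^2 - 10x + 3
Substitute x = -1:
f'(-1) = 3 * (-1)^2 - 10 * (-1) + 3
= 3 + 10 + 3
= 16

16


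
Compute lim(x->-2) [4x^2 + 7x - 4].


Since polynomials are continuous, we use direct substitution.
lim(x->-2) of 4x^2 + 7x - 4
= 4 * (-2)^2 + 7 * (-2) - 4
= 16 - 14 - 4
= -2

-2


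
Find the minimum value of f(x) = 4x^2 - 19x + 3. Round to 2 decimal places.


For a quadratic f(x) = ax^2 + bx + c with a > 0, the minimum is at the vertex.
Vertex x-coordinate: x = -b/(2a)
x = -(-19) / (2 * 4)
x = 19/8
Substitute back to find the minimum value:
f(19/8) = 4 * (19/8)^2 - 19 * (19/8) + 3
= 361/16 - 361/8 + 3
= -313/16 ≈ -19.56

-19.56


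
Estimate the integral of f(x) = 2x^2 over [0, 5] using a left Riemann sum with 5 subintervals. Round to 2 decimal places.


Left Riemann sum uses left endpoints of each subinterval.
Interval: [0, 5], n = 5
dx = (5 - 0) / 5 = 1
Left endpoints: [0, 1, 2, 3, 4]
f values: [0, 2, 8, 18, 32]
Sum = dx * (sum of f values)
= 1 * 60
= 60 = 60.00

60.00


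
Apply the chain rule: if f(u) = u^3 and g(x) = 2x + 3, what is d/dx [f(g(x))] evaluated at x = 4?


Using the chain rule: (f(g(x)))' = f'(g(x)) * g'(x)
First, find g(4):
g(4) = 2 * 4 + 3 = 11
Next, f'(u) = 3u^2
And g'(x) = 2
So f'(g(4)) * g'(4)
= 3 * 11^2 * 2
= 3 * 121 * 2
= 726

726


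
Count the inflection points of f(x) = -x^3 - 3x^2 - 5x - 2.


Inflection points occur where f''(x) = 0 and concavity changes.
f(x) = -x^3 - 3x^2 - 5x - 2
f'(x) = -3x^2 - 6x - 5
f''(x) = -6x - 6
Set f''(x) = 0:
-6x - 6 = 0
x = 6 / (-6) = -1
Since f''(x) is linear (degree 1), it changes sign at this point.
Therefore there is exactly 1 inflection point.

1


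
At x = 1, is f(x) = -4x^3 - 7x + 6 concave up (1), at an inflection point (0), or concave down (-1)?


Concavity is determined by the sign of f''(x).
f(x) = -4x^3 - 7x + 6
f'(x) = -12x^2 - 7
f''(x) = -24x
f''(1) = -24 * 1 + 0
= -24 + 0
= -24
Since f''(1) < 0, the function is concave down (-1)

-1


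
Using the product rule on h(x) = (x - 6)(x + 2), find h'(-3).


Let u(x) = x - 6 and v(x) = x + 2
u'(x) = 1
v'(x) = 1
Product rule: h'(x) = u'(x)*v(x) + u(x)*v'(x)
= 1 * (x + 2) + (x - 6) * 1
At x = -3:
u(-3) = 1 * (-3) - 6 = -9
v(-3) = 1 * (-3) + 2 = -1
h'(-3) = 1 * (-1) + (-9) * 1
= -1 - 9
= -10

-10


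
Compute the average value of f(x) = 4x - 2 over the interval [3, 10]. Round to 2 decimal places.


Average value = 1/(b-a) * integral from a to b of f(x) dx
First compute the integral of 4x - 2:
F(x) = 2x^2 - 2x
F(10) = 2 * 100 - 2 * 10 = 180
F(3) = 2 * 9 - 2 * 3 = 12
Integral = 180 - 12 = 168
Average = 168 / (10 - 3) = 168 / 7
= 24 = 24.00

24.00


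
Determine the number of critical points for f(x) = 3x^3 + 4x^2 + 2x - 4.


Find where f'(x) = 0:
f(x) = 3x^3 + 4x^2 + 2x - 4
f'(x) = 9x^2 + 8x + 2
This is a quadratic in x. Use the discriminant to count real roots.
Discriminant = (8)^2 - 4 * 9 * 2
= 64 - 72
= -8
Since discriminant < 0, f'(x) = 0 has no real solutions.
Number of critical points: 0

0


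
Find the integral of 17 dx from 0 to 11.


The integral of a constant k over [a, b] equals k * (b - a).
integral from 0 to 11 of 17 dx
= 17 * (11 - 0)
= 17 * 11
= 187

187


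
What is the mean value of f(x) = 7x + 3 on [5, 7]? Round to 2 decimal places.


Average value = 1/(b-a) * integral from a to b of f(x) dx
First compute the integral of 7x + 3:
F(x) = (7/2)x^2 + 3x
F(7) = 7/2 * 49 + 3 * 7 = 385/2
F(5) = 7/2 * 25 + 3 * 5 = 205/2
Integral = 385/2 - 205/2 = 90
Average = 90 / (7 - 5) = 90 / 2
= 45 = 45.00

45.00


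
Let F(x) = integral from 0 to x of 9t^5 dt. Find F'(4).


By the Fundamental Theorem of Calculus (Part 1):
If F(x) = integral from 0 to x of f(t) dt, then F'(x) = f(x)
Here f(t) = 9t^5
So F'(x) = 9x^5
Evaluate at x = 4:
F'(4) = 9 * 4^5
= 9 * 1024
= 9216

9216


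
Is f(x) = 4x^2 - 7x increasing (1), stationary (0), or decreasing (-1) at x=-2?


Compute f'(x) to determine behavior:
f'(x) = 8x - 7
f'(-2) = 8 * (-2) - 7
= -16 - 7
= -23
Since f'(-2) < 0, the function is decreasing (-1)

-1


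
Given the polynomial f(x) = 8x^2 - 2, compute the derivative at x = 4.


Differentiate term by term using power and sum rules:
f(x) = 8x^2 - 2
f'(x) = 16x
Substitute x = 4:
f'(4) = 16 * 4 + 0
= 64 + 0
= 64

64


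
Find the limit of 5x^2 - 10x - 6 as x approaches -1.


Since polynomials are continuous, we use direct substitution.
lim(x->-1) of 5x^2 - 10x - 6
= 5 * (-1)^2 - 10 * (-1) - 6
= 5 + 10 - 6
= 9

9


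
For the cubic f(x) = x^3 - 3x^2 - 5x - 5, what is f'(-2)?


Differentiate f(x) = x^3 - 3x^2 - 5x - 5 term by term:
f'(x) = 3x^2 - 6x - 5
Substitute x = -2:
f'(-2) = 3 * (-2)^2 - 6 * (-2) - 5
= 12 + 12 - 5
= 19

19


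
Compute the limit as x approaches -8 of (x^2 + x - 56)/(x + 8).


Direct substitution gives 0/0, so we factor the numerator.
Factor: (x^2 + x - 56) = (x + 8)(x - 7)
Cancel the common factor (x + 8):
(x^2 + x - 56)/(x + 8) = (x - 7)
Now substitute x = -8:
= (-8) - (7) = -15

-15


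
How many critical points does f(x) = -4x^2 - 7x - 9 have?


Find where f'(x) = 0:
f'(x) = -8x - 7
Set f'(x) = 0:
-8x - 7 = 0
x = 7 / (-8) = -7/8
This is a linear equation in x, so there is exactly one solution.
Number of critical points: 1

1


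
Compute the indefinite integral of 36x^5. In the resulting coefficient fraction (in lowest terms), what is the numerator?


Apply the power rule for integration:
integral of ax^n dx = a/(n+1) * x^(n+1) + C
integral of 36x^5 dx
= 36/6 * x^6 + C
= 6 * x^6 + C
The coefficient in lowest terms is 6 = 6/1, so its numerator is 6

6


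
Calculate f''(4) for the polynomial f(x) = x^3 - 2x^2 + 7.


First derivative:
f'(x) = 3x^2 - 4x
Second derivative:
f''(x) = 6x - 4
Substitute x = 4:
f''(4) = 6 * 4 - 4
= 24 - 4
= 20

20


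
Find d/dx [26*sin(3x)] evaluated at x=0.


Apply the chain rule to differentiate 26*sin(3x):
d/dx [26*sin(3x)]
= 26 * cos(3x) * d/dx(3x)
= 26 * 3 * cos(3x)
= 78 * cos(3x)
Evaluate at x = 0:
= 78 * cos(0)
= 78 * 1
= 78

78


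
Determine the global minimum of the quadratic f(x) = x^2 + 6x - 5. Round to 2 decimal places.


For a quadratic f(x) = ax^2 + bx + c with a > 0, the minimum is at the vertex.
Vertex x-coordinate: x = -b/(2a)
x = -(6) / (2 * 1)
x = -6/2 = -3
Substitute back to find the minimum value:
f(-3) = 1 * (-3)^2 + 6 * (-3) - 5
= 9 - 18 - 5
= -14 = -14.00

-14.00


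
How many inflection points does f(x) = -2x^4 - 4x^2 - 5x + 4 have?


Inflection points occur where f''(x) = 0 and concavity changes.
f(x) = -2x^4 - 4x^2 - 5x + 4
f'(x) = -8x^3 - 8x - 5
f''(x) = -24x^2 - 8
This is a quadratic in x. Use the discriminant to count real roots.
Discriminant = (0)^2 - 4 * (-24) * (-8)
= 0 - 768
= -768
Since discriminant < 0, f''(x) = 0 has no real solutions.
Number of inflection points: 0

0


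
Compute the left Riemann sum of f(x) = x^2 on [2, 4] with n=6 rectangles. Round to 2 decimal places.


Left Riemann sum uses left endpoints of each subinterval.
Interval: [2, 4], n = 6
dx = (4 - 2) / 6 = 1/3
Left endpoints: [2, 7/3, 8/3, 3, 10/3, 11/3]
f values: [4, 49/9, 64/9, 9, 100/9, 121/9]
Sum = dx * (sum of f values)
= 1/3 * 451/9
= 451/27 ≈ 16.70

16.70


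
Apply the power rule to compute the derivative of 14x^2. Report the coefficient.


We apply the power rule: d/dx [ax^n] = a*n * x^(n-1)
d/dx [14x^2]
= 14 * 2 * x^(2-1)
= 28x
The coefficient is 28

28


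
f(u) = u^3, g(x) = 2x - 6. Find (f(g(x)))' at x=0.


Using the chain rule: (f(g(x)))' = f'(g(x)) * g'(x)
First, find g(0):
g(0) = 2 * 0 - 6 = -6
Next, f'(u) = 3u^2
And g'(x) = 2
So f'(g(0)) * g'(0)
= 3 * (-6)^2 * 2
= 3 * 36 * 2
= 216

216


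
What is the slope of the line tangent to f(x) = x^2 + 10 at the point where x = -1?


The slope of the tangent line equals f'(x) at the point.
f(x) = x^2 + 10
f'(x) = 2x
At x = -1:
f'(-1) = 2 * (-1) + 0
= -2 + 0
= -2

-2


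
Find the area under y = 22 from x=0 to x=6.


The area under a constant function y = 22 is a rectangle.
Width = 6 - 0 = 6
Height = 22
Area = width * height
= 6 * 22
= 132

132


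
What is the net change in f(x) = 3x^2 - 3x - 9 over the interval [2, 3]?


Net change = f(b) - f(a)
f(x) = 3x^2 - 3x - 9
Compute f(3):
f(3) = 3 * 3^2 - 3 * 3 - 9
= 27 - 9 - 9
= 9
Compute f(2):
f(2) = 3 * 2^2 - 3 * 2 - 9
= 12 - 6 - 9
= -3
Net change = 9 - (-3) = 12

12


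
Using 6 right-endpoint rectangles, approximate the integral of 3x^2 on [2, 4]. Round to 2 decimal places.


Right Riemann sum uses right endpoints of each subinterval.
Interval: [2, 4], n = 6
dx = (4 - 2) / 6 = 1/3
Right endpoints: [7/3, 8/3, 3, 10/3, 11/3, 4]
f values: [49/3, 64/3, 27, 100/3, 121/3, 48]
Sum = dx * (sum of f values)
= 1/3 * 559/3
= 559/9 ≈ 62.11

62.11


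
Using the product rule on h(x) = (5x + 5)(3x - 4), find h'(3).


Let u(x) = 5x + 5 and v(x) = 3x - 4
u'(x) = 5
v'(x) = 3
Product rule: h'(x) = u'(x)*v(x) + u(x)*v'(x)
= 5 * (3x - 4) + (5x + 5) * 3
At x = 3:
u(3) = 5 * 3 + 5 = 20
v(3) = 3 * 3 - 4 = 5
h'(3) = 5 * 5 + 20 * 3
= 25 + 60
= 85

85


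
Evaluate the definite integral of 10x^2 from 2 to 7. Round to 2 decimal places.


Find the antiderivative of 10x^2:
F(x) = 10/3 * x^3
Apply the Fundamental Theorem of Calculus:
F(7) - F(2)
= 10/3 * 7^3 - 10/3 * 2^3
= 10/3 * (343 - 8)
= 10/3 * 335
= 3350/3 ≈ 1116.67

1116.67


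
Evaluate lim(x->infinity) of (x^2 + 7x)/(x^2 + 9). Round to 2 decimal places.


For limits at infinity with equal-degree polynomials,
we compare leading coefficients.
Numerator leading term: x^2
Denominator leading term: x^2
Divide both by x^2:
lim = (1 + 7/x) / (1 + 9/x^2)
As x -> infinity, the 1/x and 1/x^2 terms vanish:
= 1/1 = 1 = 1.00

1.00


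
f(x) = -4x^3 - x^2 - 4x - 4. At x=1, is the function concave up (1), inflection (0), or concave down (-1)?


Concavity is determined by the sign of f''(x).
f(x) = -4x^3 - x^2 - 4x - 4
f'(x) = -12x^2 - 2x - 4
f''(x) = -24x - 2
f''(1) = -24 * 1 - 2
= -24 - 2
= -26
Since f''(1) < 0, the function is concave down (-1)

-1


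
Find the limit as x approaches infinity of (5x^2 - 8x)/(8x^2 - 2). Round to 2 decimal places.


For limits at infinity with equal-degree polynomials,
we compare leading coefficients.
Numerator leading term: 5x^2
Denominator leading term: 8x^2
Divide both by x^2:
lim = (5 - 8/x) / (8 - 2/x^2)
As x -> infinity, the 1/x and 1/x^2 terms vanish:
= 5/8 ≈ 0.63

0.63


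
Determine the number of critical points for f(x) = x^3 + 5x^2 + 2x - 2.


Find where f'(x) = 0:
f(x) = x^3 + 5x^2 + 2x - 2
f'(x) = 3x^2 + 10x + 2
This is a quadratic in x. Use the discriminant to count real roots.
Discriminant = (10)^2 - 4 * 3 * 2
= 100 - 24
= 76
Since discriminant > 0, f'(x) = 0 has 2 real solutions.
Number of critical points: 2

2


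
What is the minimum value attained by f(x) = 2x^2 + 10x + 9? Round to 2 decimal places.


For a quadratic f(x) = ax^2 + bx + c with a > 0, the minimum is at the vertex.
Vertex x-coordinate: x = -b/(2a)
x = -(10) / (2 * 2)
x = -10/4 = -5/2
Substitute back to find the minimum value:
f(-5/2) = 2 * (-5/2)^2 + 10 * (-5/2) + 9
= 25/2 - 25 + 9
= -7/2 = -3.50

-3.50


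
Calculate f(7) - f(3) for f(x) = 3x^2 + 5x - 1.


Net change = f(b) - f(a)
f(x) = 3x^2 + 5x - 1
Compute f(7):
f(7) = 3 * 7^2 + 5 * 7 - 1
= 147 + 35 - 1
= 181
Compute f(3):
f(3) = 3 * 3^2 + 5 * 3 - 1
= 27 + 15 - 1
= 41
Net change = 181 - 41 = 140

140


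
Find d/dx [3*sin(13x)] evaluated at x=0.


Apply the chain rule to differentiate 3*sin(13x):
d/dx [3*sin(13x)]
= 3 * cos(13x) * d/dx(13x)
= 3 * 13 * cos(13x)
= 39 * cos(13x)
Evaluate at x = 0:
= 39 * cos(0)
= 39 * 1
= 39

39


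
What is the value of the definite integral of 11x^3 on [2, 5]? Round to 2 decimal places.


Find the antiderivative of 11x^3:
F(x) = 11/4 * x^4
Apply the Fundamental Theorem of Calculus:
F(5) - F(2)
= 11/4 * 5^4 - 11/4 * 2^4
= 11/4 * (625 - 16)
= 11/4 * 609
= 6699/4 = 1674.75

1674.75


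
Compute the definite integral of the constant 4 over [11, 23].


The integral of a constant k over [a, b] equals k * (b - a).
integral from 11 to 23 of 4 dx
= 4 * (23 - 11)
= 4 * 12
= 48

48


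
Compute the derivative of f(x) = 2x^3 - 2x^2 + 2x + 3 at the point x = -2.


Differentiate f(x) = 2x^3 - 2x^2 + 2x + 3 term by term:
f'(x) = 6x^2 - 4x + 2
Substitute x = -2:
f'(-2) = 6 * (-2)^2 - 4 * (-2) + 2
= 24 + 8 + 2
= 34

34


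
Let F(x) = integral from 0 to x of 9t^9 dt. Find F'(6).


By the Fundamental Theorem of Calculus (Part 1):
If F(x) = integral from 0 to x of f(t) dt, then F'(x) = f(x)
Here f(t) = 9t^9
So F'(x) = 9x^9
Evaluate at x = 6:
F'(6) = 9 * 6^9
= 9 * 10077696
= 90699264

90699264


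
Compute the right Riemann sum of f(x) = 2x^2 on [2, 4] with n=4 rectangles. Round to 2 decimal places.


Right Riemann sum uses right endpoints of each subinterval.
Interval: [2, 4], n = 4
dx = (4 - 2) / 4 = 1/2
Right endpoints: [5/2, 3, 7/2, 4]
f values: [25/2, 18, 49/2, 32]
Sum = dx * (sum of f values)
= 1/2 * 87
= 87/2 = 43.50

43.50


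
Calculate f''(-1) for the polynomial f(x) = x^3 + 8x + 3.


First derivative:
f'(x) = 3x^2 + 8
Second derivative:
f''(x) = 6x
Substitute x = -1:
f''(-1) = 6 * (-1) + 0
= -6 + 0
= -6

-6


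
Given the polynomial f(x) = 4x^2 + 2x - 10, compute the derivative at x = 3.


Differentiate term by term using power and sum rules:
f(x) = 4x^2 + 2x - 10
f'(x) = 8x + 2
Substitute x = 3:
f'(3) = 8 * 3 + 2
= 24 + 2
= 26

26


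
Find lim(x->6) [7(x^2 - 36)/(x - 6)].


Direct substitution gives 0/0, so we factor the numerator.
Factor: 7(x^2 - 36) = 7 * (x - 6)(x + 6)
Cancel the common factor (x - 6):
7(x^2 - 36)/(x - 6) = 7 * (x + 6)
Now substitute x = 6:
= 7 * (6 + 6) = 84

84


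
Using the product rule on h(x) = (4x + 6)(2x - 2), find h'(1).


Let u(x) = 4x + 6 and v(x) = 2x - 2
u'(x) = 4
v'(x) = 2
Product rule: h'(x) = u'(x)*v(x) + u(x)*v'(x)
= 4 * (2x - 2) + (4x + 6) * 2
At x = 1:
u(1) = 4 * 1 + 6 = 10
v(1) = 2 * 1 - 2 = 0
h'(1) = 4 * 0 + 10 * 2
= 0 + 20
= 20

20


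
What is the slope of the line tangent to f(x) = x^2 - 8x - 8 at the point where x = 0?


The slope of the tangent line equals f'(x) at the point.
f(x) = x^2 - 8x - 8
f'(x) = 2x - 8
At x = 0:
f'(0) = 2 * 0 - 8
= 0 - 8
= -8

-8


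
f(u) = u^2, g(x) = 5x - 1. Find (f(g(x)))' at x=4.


Using the chain rule: (f(g(x)))' = f'(g(x)) * g'(x)
First, find g(4):
g(4) = 5 * 4 - 1 = 19
Next, f'(u) = 2u
And g'(x) = 5
So f'(g(4)) * g'(4)
= 2 * 19 * 5
= 190

190


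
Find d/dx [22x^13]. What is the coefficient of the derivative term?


We apply the power rule: d/dx [ax^n] = a*n * x^(n-1)
d/dx [22x^13]
= 22 * 13 * x^(13-1)
= 286x^12
The coefficient is 286

286


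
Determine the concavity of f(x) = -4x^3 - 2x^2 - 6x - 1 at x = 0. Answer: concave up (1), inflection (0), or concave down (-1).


Concavity is determined by the sign of f''(x).
f(x) = -4x^3 - 2x^2 - 6x - 1
f'(x) = -12x^2 - 4x - 6
f''(x) = -24x - 4
f''(0) = -24 * 0 - 4
= 0 - 4
= -4
Since f''(0) < 0, the function is concave down (-1)

-1


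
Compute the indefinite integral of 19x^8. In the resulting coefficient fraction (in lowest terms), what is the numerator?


Apply the power rule for integration:
integral of ax^n dx = a/(n+1) * x^(n+1) + C
integral of 19x^8 dx
= 19/9 * x^9 + C
The coefficient in lowest terms is 19/9, and its numerator is 19

19


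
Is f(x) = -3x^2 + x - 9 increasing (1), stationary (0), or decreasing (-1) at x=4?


Compute f'(x) to determine behavior:
f'(x) = -6x + 1
f'(4) = -6 * 4 + 1
= -24 + 1
= -23
Since f'(4) < 0, the function is decreasing (-1)

-1


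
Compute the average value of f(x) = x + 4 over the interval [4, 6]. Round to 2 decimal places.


Average value = 1/(b-a) * integral from a to b of f(x) dx
First compute the integral of x + 4:
F(x) = (1/2)x^2 + 4x
F(6) = 1/2 * 36 + 4 * 6 = 42
F(4) = 1/2 * 16 + 4 * 4 = 24
Integral = 42 - 24 = 18
Average = 18 / (6 - 4) = 18 / 2
= 9 = 9.00

9.00


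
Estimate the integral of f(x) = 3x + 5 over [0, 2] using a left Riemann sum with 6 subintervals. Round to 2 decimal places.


Left Riemann sum uses left endpoints of each subinterval.
Interval: [0, 2], n = 6
dx = (2 - 0) / 6 = 1/3
Left endpoints: [0, 1/3, 2/3, 1, 4/3, 5/3]
f values: [5, 6, 7, 8, 9, 10]
Sum = dx * (sum of f values)
= 1/3 * 45
= 15 = 15.00

15.00


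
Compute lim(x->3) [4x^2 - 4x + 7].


Since polynomials are continuous, we use direct substitution.
lim(x->3) of 4x^2 - 4x + 7
= 4 * 3^2 - 4 * 3 + 7
= 36 - 12 + 7
= 31

31


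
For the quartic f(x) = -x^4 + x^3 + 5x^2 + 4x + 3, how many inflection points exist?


Inflection points occur where f''(x) = 0 and concavity changes.
f(x) = -x^4 + x^3 + 5x^2 + 4x + 3
f'(x) = -4x^3 + 3x^2 + 10x + 4
f''(x) = -12x^2 + 6x + 10
This is a quadratic in x. Use the discriminant to count real roots.
Discriminant = (6)^2 - 4 * (-12) * 10
= 36 - (-480)
= 516
Since discriminant > 0, f''(x) = 0 has 2 distinct real solutions.
A quadratic with two distinct real roots changes sign at each root, so concavity changes at both.
Number of inflection points: 2

2


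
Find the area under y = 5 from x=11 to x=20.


The area under a constant function y = 5 is a rectangle.
Width = 20 - 11 = 9
Height = 5
Area = width * height
= 9 * 5
= 45

45


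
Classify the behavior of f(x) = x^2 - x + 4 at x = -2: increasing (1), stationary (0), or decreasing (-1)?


Compute f'(x) to determine behavior:
f'(x) = 2x - 1
f'(-2) = 2 * (-2) - 1
= -4 - 1
= -5
Since f'(-2) < 0, the function is decreasing (-1)

-1


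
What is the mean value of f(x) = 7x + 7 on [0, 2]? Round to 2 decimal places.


Average value = 1/(b-a) * integral from a to b of f(x) dx
First compute the integral of 7x + 7:
F(x) = (7/2)x^2 + 7x
F(2) = 7/2 * 4 + 7 * 2 = 28
F(0) = 7/2 * 0 + 7 * 0 = 0
Integral = 28 - 0 = 28
Average = 28 / (2 - 0) = 28 / 2
= 14 = 14.00

14.00


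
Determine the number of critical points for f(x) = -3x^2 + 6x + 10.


Find where f'(x) = 0:
f'(x) = -6x + 6
Set f'(x) = 0:
-6x + 6 = 0
x = -6 / (-6) = 1
This is a linear equation in x, so there is exactly one solution.
Number of critical points: 1

1


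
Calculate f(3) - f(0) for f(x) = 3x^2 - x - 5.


Net change = f(b) - f(a)
f(x) = 3x^2 - x - 5
Compute f(3):
f(3) = 3 * 3^2 - 1 * 3 - 5
= 27 - 3 - 5
= 19
Compute f(0):
f(0) = 3 * 0^2 - 1 * 0 - 5
= 0 + 0 - 5
= -5
Net change = 19 - (-5) = 24

24


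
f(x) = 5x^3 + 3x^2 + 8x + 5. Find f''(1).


First derivative:
f'(x) = 15x^2 + 6x + 8
Second derivative:
f''(x) = 30x + 6
Substitute x = 1:
f''(1) = 30 * 1 + 6
= 30 + 6
= 36

36


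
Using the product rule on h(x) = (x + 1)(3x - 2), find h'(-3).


Let u(x) = x + 1 and v(x) = 3x - 2
u'(x) = 1
v'(x) = 3
Product rule: h'(x) = u'(x)*v(x) + u(x)*v'(x)
= 1 * (3x - 2) + (x + 1) * 3
At x = -3:
u(-3) = 1 * (-3) + 1 = -2
v(-3) = 3 * (-3) - 2 = -11
h'(-3) = 1 * (-11) + (-2) * 3
= -11 - 6
= -17

-17


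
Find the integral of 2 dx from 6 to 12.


The integral of a constant k over [a, b] equals k * (b - a).
integral from 6 to 12 of 2 dx
= 2 * (12 - 6)
= 2 * 6
= 12

12
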